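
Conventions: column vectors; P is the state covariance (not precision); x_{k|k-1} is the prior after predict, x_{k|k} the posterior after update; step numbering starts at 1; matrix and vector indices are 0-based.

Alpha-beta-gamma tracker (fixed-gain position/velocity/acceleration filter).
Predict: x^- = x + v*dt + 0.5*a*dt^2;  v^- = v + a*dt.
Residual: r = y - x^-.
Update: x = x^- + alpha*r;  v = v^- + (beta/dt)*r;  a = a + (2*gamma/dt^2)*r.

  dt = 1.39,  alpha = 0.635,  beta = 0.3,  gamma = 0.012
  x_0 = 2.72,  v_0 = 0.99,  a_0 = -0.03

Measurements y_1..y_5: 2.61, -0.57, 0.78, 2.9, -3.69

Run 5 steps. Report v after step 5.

step 1: x_pred=4.0671  r=-1.4571  x^+=3.1418  v^+=0.6338  a^+=-0.0481
step 2: x_pred=3.9764  r=-4.5464  x^+=1.0894  v^+=-0.4143  a^+=-0.1046
step 3: x_pred=0.4126  r=0.3674  x^+=0.6459  v^+=-0.4803  a^+=-0.1000
step 4: x_pred=-0.1184  r=3.0184  x^+=1.7983  v^+=0.0321  a^+=-0.0625
step 5: x_pred=1.7825  r=-5.4725  x^+=-1.6925  v^+=-1.2359  a^+=-0.1305

v_post = -1.2359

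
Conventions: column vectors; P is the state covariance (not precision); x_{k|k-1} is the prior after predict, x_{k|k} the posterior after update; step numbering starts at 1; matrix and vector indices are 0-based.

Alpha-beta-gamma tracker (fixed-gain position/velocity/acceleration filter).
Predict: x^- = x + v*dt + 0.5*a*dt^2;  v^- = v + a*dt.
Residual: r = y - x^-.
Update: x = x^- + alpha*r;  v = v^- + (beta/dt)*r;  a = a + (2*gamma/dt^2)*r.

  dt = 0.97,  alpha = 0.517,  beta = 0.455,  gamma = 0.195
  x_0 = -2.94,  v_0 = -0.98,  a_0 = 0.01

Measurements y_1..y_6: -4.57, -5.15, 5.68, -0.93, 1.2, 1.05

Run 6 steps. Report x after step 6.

step 1: x_pred=-3.8859  r=-0.6841  x^+=-4.2396  v^+=-1.2912  a^+=-0.2736
step 2: x_pred=-5.6207  r=0.4707  x^+=-5.3774  v^+=-1.3357  a^+=-0.0784
step 3: x_pred=-6.7099  r=12.3899  x^+=-0.3043  v^+=4.3999  a^+=5.0571
step 4: x_pred=6.3427  r=-7.2727  x^+=2.5827  v^+=5.8939  a^+=2.0426
step 5: x_pred=9.2608  r=-8.0608  x^+=5.0934  v^+=4.0942  a^+=-1.2986
step 6: x_pred=8.4538  r=-7.4038  x^+=4.6260  v^+=-0.6383  a^+=-4.3674

x_post = 4.6260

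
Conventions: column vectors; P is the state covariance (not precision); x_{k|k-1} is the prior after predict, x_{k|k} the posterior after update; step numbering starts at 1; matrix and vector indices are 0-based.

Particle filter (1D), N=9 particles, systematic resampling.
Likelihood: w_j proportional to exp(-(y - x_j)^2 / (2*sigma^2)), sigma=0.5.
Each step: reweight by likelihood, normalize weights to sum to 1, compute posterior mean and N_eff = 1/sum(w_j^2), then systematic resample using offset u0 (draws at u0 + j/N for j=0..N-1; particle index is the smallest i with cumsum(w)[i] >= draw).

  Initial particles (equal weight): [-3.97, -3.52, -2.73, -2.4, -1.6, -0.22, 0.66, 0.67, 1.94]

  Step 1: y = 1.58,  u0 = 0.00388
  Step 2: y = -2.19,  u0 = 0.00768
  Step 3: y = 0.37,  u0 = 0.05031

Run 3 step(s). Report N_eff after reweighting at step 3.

N_eff = 8.9998

step 1: w=[0.0000, 0.0000, 0.0000, 0.0000, 0.0000, 0.0013, 0.1603, 0.1662, 0.6721]  mean=1.5208  Neff=1.9798  idx=[6, 6, 7, 8, 8, 8, 8, 8, 8]
step 2: w=[0.3458, 0.3458, 0.3085, 0.0000, 0.0000, 0.0000, 0.0000, 0.0000, 0.0000]  mean=0.6631  Neff=2.9917  idx=[0, 0, 0, 0, 1, 1, 1, 2, 2]
step 3: w=[0.1114, 0.1114, 0.1114, 0.1114, 0.1114, 0.1114, 0.1114, 0.1101, 0.1101]  mean=0.6622  Neff=8.9998  idx=[0, 1, 2, 3, 4, 5, 6, 7, 8]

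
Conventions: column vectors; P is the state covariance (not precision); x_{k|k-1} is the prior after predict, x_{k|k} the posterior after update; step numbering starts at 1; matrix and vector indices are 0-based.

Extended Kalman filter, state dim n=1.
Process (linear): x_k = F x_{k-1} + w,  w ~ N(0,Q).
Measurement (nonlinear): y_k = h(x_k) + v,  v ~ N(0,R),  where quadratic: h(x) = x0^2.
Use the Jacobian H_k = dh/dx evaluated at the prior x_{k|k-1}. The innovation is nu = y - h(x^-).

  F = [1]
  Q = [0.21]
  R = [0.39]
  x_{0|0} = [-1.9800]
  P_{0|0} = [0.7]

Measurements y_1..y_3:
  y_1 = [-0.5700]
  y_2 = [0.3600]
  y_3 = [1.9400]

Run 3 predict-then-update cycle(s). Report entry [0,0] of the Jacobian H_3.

step 1: x^-=[-1.9800]  P^-=[0.9100]  H_jac=[-3.9600]  S=[14.6603]  K=[-0.2458]  nu=[-4.4904]  x^+=[-0.8762]  P^+=[0.0242]
step 2: x^-=[-0.8762]  P^-=[0.2342]  H_jac=[-1.7525]  S=[1.1093]  K=[-0.3700]  nu=[-0.4078]  x^+=[-0.7253]  P^+=[0.0823]
step 3: x^-=[-0.7253]  P^-=[0.2923]  H_jac=[-1.4507]  S=[1.0052]  K=[-0.4219]  nu=[1.4139]  x^+=[-1.3218]  P^+=[0.1134]

H_jac[0,0] = -1.4507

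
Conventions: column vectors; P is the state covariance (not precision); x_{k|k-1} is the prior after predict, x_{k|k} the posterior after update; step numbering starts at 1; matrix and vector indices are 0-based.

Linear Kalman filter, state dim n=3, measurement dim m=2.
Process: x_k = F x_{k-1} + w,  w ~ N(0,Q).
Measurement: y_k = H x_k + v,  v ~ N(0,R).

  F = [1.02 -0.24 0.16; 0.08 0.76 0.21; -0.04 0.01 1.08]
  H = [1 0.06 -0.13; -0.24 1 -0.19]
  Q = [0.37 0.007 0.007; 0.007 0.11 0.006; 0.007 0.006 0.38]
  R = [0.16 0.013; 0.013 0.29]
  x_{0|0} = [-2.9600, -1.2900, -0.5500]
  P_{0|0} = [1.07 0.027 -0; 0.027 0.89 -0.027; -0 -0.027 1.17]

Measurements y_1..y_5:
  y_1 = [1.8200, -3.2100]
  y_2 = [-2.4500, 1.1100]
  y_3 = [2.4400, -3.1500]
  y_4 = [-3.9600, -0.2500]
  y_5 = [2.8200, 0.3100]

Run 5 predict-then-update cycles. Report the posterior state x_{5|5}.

x_post = [1.6797, 0.1856, 1.2092]

step 1: x^-=[-2.7976, -1.3327, -0.4885]  P^-=[1.5533 -0.0102 0.1709; -0.0102 0.6772 0.2517; 0.1709 0.2517 1.7459]  S=[1.6957 -0.3488; -0.3488 1.0445]  K=[0.8813 -0.1034; 0.1322 0.6490; -0.0516 -0.1331]  nu=[4.6341, -2.6415]  x^+=[1.5596, -2.4347, -0.3758]  P^+=[0.1615 0.0572 0.1945; 0.0572 0.2674 0.3357; 0.1945 0.3357 1.7277]
step 2: x^-=[2.1150, -1.8045, -0.4926]  P^-=[0.6074 0.1407 0.4260; 0.1407 0.4623 0.6890; 0.4260 0.6890 2.3858]  S=[0.7048 -0.0725; -0.0725 0.5829]  K=[0.7902 -0.0493; 0.1666 0.5313; 0.2497 0.2601]  nu=[-4.5208, 3.3285]  x^+=[-1.6211, -0.7891, -0.7559]  P^+=[0.1603 0.0930 0.3084; 0.0930 0.2910 0.5919; 0.3084 0.5919 2.3119]
step 3: x^-=[-1.5851, -0.8881, -0.7594]  P^-=[0.6223 0.2272 0.5863; 0.2272 0.5917 1.0404; 0.5863 1.0404 3.0629]  S=[0.6948 -0.0415; -0.0415 0.5772]  K=[0.8056 -0.0002; 0.2195 0.6040; 0.3953 0.5790]  nu=[3.9797, -2.7866]  x^+=[1.6215, -1.6978, -0.7998]  P^+=[0.1714 0.1246 0.3845; 0.1246 0.3587 0.7935; 0.3845 0.7935 2.7799]
step 4: x^-=[1.9335, -1.3285, -0.9456]  P^-=[0.6437 0.2870 0.6987; 0.2870 0.7222 1.3179; 0.6987 1.3179 3.6066]  S=[0.6995 -0.0236; -0.0236 0.6047]  K=[0.8161 0.0313; 0.2500 0.6761; 0.4682 0.7873]  nu=[-5.9367, 1.3629]  x^+=[-2.8688, -1.8914, -2.6522]  P^+=[0.1785 0.1446 0.4320; 0.1446 0.4100 0.9263; 0.4320 0.9263 3.0959]
step 5: x^-=[-2.8966, -2.2239, -2.7685]  P^-=[0.6576 0.3241 0.7711; 0.3241 0.8123 1.5024; 0.7711 1.5024 3.9739]  S=[0.7027 -0.0133; -0.0133 0.6275]  K=[0.8218 0.0490; 0.2664 0.7213; 0.5077 0.9069]  nu=[5.4901, 1.3127]  x^+=[1.6797, 0.1856, 1.2092]  P^+=[0.1826 0.1562 0.4603; 0.1562 0.4411 1.0050; 0.4603 1.0050 3.2891]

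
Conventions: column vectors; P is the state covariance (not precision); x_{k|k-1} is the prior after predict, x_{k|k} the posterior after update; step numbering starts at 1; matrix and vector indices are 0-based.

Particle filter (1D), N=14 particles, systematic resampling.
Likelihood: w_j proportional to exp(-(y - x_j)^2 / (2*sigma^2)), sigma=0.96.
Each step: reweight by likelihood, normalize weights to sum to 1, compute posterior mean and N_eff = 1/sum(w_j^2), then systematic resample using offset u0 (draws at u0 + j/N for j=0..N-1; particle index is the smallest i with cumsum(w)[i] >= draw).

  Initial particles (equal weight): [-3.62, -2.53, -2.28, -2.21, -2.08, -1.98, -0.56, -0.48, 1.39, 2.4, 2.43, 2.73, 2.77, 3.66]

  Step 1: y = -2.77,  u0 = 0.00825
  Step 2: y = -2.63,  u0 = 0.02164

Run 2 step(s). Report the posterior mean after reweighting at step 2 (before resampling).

step 1: w=[0.1357, 0.1946, 0.1763, 0.1694, 0.1551, 0.1431, 0.0142, 0.0117, 0.0000, 0.0000, 0.0000, 0.0000, 0.0000, 0.0000]  mean=-2.3792  Neff=6.2147  idx=[0, 0, 1, 1, 1, 2, 2, 3, 3, 3, 4, 4, 5, 5]
step 2: w=[0.0488, 0.0488, 0.0826, 0.0826, 0.0826, 0.0777, 0.0777, 0.0755, 0.0755, 0.0755, 0.0705, 0.0705, 0.0660, 0.0660]  mean=-2.3890  Neff=13.6960  idx=[0, 1, 2, 3, 4, 5, 6, 7, 8, 9, 10, 11, 12, 13]

post_mean = -2.3890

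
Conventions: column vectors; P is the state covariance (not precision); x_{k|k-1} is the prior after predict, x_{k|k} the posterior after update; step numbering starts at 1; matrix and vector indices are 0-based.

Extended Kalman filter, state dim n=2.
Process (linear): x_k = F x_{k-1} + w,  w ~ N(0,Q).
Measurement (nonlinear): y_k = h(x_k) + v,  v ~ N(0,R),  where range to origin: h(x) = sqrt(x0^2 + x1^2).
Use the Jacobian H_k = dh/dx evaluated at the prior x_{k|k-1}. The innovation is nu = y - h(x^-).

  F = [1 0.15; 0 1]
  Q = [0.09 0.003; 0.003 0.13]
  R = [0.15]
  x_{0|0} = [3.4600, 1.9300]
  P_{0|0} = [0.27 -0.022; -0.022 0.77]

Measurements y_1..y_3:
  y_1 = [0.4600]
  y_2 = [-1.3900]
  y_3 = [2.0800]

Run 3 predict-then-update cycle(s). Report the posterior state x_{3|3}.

step 1: x^-=[3.7495, 1.9300]  P^-=[0.3707 0.0965; 0.0965 0.9000]  H_jac=[0.8891 0.4577]  S=[0.7101]  K=[0.5264; 0.7009]  nu=[-3.7571]  x^+=[1.7719, -0.7032]  P^+=[0.1740 -0.1655; -0.1655 0.5512]
step 2: x^-=[1.6664, -0.7032]  P^-=[0.2267 -0.0798; -0.0798 0.6812]  H_jac=[0.9213 -0.3888]  S=[0.5026]  K=[0.4774; -0.6732]  nu=[-3.1987]  x^+=[0.1395, 1.4502]  P^+=[0.1122 0.0817; 0.0817 0.4534]
step 3: x^-=[0.3570, 1.4502]  P^-=[0.2369 0.1527; 0.1527 0.5834]  H_jac=[0.2390 0.9710]  S=[0.7845]  K=[0.2612; 0.7686]  nu=[0.5865]  x^+=[0.5102, 1.9010]  P^+=[0.1834 -0.0048; -0.0048 0.1199]

x_post = [0.5102, 1.9010]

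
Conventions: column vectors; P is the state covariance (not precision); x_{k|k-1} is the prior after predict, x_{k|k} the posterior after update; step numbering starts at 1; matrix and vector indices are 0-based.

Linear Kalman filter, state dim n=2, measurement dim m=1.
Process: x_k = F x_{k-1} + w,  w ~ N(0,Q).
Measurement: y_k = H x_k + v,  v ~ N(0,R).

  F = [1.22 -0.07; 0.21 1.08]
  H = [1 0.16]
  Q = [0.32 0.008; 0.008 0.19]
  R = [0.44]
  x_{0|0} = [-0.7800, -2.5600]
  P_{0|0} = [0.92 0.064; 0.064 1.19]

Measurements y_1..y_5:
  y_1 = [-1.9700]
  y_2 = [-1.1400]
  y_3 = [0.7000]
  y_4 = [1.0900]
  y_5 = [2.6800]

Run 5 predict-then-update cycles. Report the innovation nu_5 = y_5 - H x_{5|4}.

step 1: x^-=[-0.7724, -2.9286]  P^-=[1.6842 0.2371; 0.2371 1.6476]  S=[2.2423]  K=[0.7680; 0.2233]  nu=[-0.7290]  x^+=[-1.3323, -3.0914]  P^+=[0.3615 -0.1475; -0.1475 1.5358]
step 2: x^-=[-1.4090, -3.6185]  P^-=[0.8908 -0.2076; -0.2076 1.9304]  S=[1.3138]  K=[0.6528; 0.0771]  nu=[0.8480]  x^+=[-0.8555, -3.5532]  P^+=[0.3310 -0.2737; -0.2737 1.9226]
step 3: x^-=[-0.7950, -4.0171]  P^-=[0.8688 -0.4092; -0.4092 2.3230]  S=[1.2374]  K=[0.6493; -0.0303]  nu=[2.1377]  x^+=[0.5929, -4.0818]  P^+=[0.3472 -0.3848; -0.3848 2.3218]
step 4: x^-=[1.0091, -4.2838]  P^-=[0.9139 -0.5799; -0.5799 2.7389]  S=[1.2385]  K=[0.6630; -0.1144]  nu=[0.7663]  x^+=[1.5172, -4.3715]  P^+=[0.3695 -0.4860; -0.4860 2.7227]
step 5: x^-=[2.1570, -4.4026]  P^-=[0.9663 -0.7364; -0.7364 3.1616]  S=[1.2516]  K=[0.6779; -0.1842]  nu=[1.2274]  x^+=[2.9891, -4.6287]  P^+=[0.3911 -0.5801; -0.5801 3.1192]

innov = [1.2274]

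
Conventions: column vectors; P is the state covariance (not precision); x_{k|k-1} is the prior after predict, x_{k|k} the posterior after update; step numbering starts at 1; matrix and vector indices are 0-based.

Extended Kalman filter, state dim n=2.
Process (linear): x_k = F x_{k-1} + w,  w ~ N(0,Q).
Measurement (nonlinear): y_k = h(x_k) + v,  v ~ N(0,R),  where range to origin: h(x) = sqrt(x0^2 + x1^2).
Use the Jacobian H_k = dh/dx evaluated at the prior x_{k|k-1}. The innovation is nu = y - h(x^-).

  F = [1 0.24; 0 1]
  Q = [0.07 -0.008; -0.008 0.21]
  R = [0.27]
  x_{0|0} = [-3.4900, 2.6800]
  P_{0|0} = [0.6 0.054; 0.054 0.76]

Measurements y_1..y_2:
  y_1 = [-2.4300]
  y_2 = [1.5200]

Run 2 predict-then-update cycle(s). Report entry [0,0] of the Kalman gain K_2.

K[0,0] = -0.5611

step 1: x^-=[-2.8468, 2.6800]  P^-=[0.7397 0.2284; 0.2284 0.9700]  H_jac=[-0.7281 0.6855]  S=[0.8899]  K=[-0.4293; 0.5603]  nu=[-6.3398]  x^+=[-0.1252, -0.8720]  P^+=[0.5757 0.4424; 0.4424 0.6907]
step 2: x^-=[-0.3345, -0.8720]  P^-=[0.8978 0.6002; 0.6002 0.9007]  H_jac=[-0.3582 -0.9337]  S=[1.5717]  K=[-0.5611; -0.6718]  nu=[0.5861]  x^+=[-0.6634, -1.2657]  P^+=[0.4029 0.0077; 0.0077 0.1913]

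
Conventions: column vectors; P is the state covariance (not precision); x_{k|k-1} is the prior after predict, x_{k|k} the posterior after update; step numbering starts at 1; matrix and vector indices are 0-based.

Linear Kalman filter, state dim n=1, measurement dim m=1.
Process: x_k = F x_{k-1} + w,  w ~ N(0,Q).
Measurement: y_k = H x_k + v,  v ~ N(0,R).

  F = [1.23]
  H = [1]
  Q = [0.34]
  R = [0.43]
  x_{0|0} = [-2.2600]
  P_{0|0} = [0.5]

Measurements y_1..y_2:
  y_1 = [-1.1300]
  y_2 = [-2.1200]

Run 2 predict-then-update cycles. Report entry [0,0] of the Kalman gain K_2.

step 1: x^-=[-2.7798]  P^-=[1.0964]  S=[1.5264]  K=[0.7183]  nu=[1.6498]  x^+=[-1.5947]  P^+=[0.3089]
step 2: x^-=[-1.9615]  P^-=[0.8073]  S=[1.2373]  K=[0.6525]  nu=[-0.1585]  x^+=[-2.0649]  P^+=[0.2806]

K[0,0] = 0.6525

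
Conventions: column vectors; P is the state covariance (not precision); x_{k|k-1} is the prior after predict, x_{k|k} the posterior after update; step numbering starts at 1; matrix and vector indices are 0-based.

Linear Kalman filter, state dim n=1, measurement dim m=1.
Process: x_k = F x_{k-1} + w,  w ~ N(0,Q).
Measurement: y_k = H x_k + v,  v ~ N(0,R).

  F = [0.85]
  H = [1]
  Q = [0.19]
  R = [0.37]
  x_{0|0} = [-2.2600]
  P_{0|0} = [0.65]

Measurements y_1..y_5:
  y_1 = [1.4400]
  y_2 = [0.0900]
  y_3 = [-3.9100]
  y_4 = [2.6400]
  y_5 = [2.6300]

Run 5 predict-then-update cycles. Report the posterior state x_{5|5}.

x_post = [1.3922]

step 1: x^-=[-1.9210]  P^-=[0.6596]  S=[1.0296]  K=[0.6406]  nu=[3.3610]  x^+=[0.2322]  P^+=[0.2370]
step 2: x^-=[0.1974]  P^-=[0.3613]  S=[0.7313]  K=[0.4940]  nu=[-0.1074]  x^+=[0.1443]  P^+=[0.1828]
step 3: x^-=[0.1227]  P^-=[0.3221]  S=[0.6921]  K=[0.4654]  nu=[-4.0327]  x^+=[-1.7540]  P^+=[0.1722]
step 4: x^-=[-1.4909]  P^-=[0.3144]  S=[0.6844]  K=[0.4594]  nu=[4.1309]  x^+=[0.4068]  P^+=[0.1700]
step 5: x^-=[0.3458]  P^-=[0.3128]  S=[0.6828]  K=[0.4581]  nu=[2.2842]  x^+=[1.3922]  P^+=[0.1695]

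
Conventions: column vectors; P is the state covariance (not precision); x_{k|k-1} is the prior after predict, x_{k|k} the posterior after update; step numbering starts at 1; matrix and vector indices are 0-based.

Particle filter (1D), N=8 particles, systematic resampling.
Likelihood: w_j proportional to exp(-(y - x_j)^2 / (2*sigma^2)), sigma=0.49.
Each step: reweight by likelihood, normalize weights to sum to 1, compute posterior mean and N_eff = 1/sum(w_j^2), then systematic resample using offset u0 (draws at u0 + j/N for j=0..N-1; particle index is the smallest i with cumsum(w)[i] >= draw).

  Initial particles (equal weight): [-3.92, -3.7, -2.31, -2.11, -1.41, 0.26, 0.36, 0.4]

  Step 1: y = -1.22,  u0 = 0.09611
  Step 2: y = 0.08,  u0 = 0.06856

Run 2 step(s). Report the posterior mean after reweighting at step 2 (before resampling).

step 1: w=[0.0000, 0.0000, 0.0688, 0.1570, 0.7577, 0.0085, 0.0045, 0.0035]  mean=-1.5533  Neff=1.6567  idx=[3, 3, 4, 4, 4, 4, 4, 4]
step 2: w=[0.0008, 0.0008, 0.1664, 0.1664, 0.1664, 0.1664, 0.1664, 0.1664]  mean=-1.4111  Neff=6.0187  idx=[2, 3, 3, 4, 5, 6, 6, 7]

post_mean = -1.4111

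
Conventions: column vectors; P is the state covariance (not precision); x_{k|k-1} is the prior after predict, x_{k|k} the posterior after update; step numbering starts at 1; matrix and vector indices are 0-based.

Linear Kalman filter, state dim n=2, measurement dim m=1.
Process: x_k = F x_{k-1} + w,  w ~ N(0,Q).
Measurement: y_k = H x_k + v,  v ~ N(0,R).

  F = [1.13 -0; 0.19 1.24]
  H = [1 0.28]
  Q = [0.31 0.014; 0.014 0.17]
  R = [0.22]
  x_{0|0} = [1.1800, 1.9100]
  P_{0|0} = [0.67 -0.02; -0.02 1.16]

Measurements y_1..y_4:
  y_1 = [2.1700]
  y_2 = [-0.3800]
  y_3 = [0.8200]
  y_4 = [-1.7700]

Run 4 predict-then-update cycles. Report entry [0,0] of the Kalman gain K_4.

K[0,0] = 0.6213

step 1: x^-=[1.3334, 2.5926]  P^-=[1.1655 0.1298; 0.1298 1.9684]  S=[1.6125]  K=[0.7453; 0.4223]  nu=[0.1107]  x^+=[1.4159, 2.6393]  P^+=[0.2697 -0.3777; -0.3777 1.6808]
step 2: x^-=[1.6000, 3.5418]  P^-=[0.6544 -0.4574; -0.4574 2.5862]  S=[0.8211]  K=[0.6411; 0.3249]  nu=[-2.9717]  x^+=[-0.3051, 2.5763]  P^+=[0.3170 -0.6284; -0.6284 2.4995]
step 3: x^-=[-0.3448, 3.1366]  P^-=[0.7148 -0.7984; -0.7984 3.7286]  S=[0.7800]  K=[0.6298; 0.3149]  nu=[0.2865]  x^+=[-0.1643, 3.2268]  P^+=[0.4054 -0.9531; -0.9531 3.6512]
step 4: x^-=[-0.1857, 3.9700]  P^-=[0.8277 -1.2344; -1.2344 5.3497]  S=[0.7758]  K=[0.6213; 0.3396]  nu=[-2.6959]  x^+=[-1.8607, 3.0544]  P^+=[0.5282 -1.3981; -1.3981 5.2602]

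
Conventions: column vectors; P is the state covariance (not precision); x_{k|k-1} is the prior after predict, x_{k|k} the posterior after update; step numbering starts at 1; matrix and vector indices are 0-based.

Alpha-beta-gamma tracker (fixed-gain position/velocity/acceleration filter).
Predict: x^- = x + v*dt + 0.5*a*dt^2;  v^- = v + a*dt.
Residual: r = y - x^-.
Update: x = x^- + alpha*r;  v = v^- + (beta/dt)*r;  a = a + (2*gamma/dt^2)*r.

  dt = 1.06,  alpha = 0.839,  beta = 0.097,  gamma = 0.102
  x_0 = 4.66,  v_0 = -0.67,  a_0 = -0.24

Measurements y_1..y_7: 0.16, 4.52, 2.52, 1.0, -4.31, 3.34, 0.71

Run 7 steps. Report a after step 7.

a_post = 0.9693

step 1: x_pred=3.8150  r=-3.6550  x^+=0.7484  v^+=-1.2589  a^+=-0.9036
step 2: x_pred=-1.0936  r=5.6136  x^+=3.6162  v^+=-1.7030  a^+=0.1156
step 3: x_pred=1.8760  r=0.6440  x^+=2.4163  v^+=-1.5215  a^+=0.2325
step 4: x_pred=0.9342  r=0.0658  x^+=0.9894  v^+=-1.2690  a^+=0.2445
step 5: x_pred=-0.2184  r=-4.0916  x^+=-3.6513  v^+=-1.3843  a^+=-0.4984
step 6: x_pred=-5.3986  r=8.7386  x^+=1.9331  v^+=-1.1129  a^+=1.0882
step 7: x_pred=1.3648  r=-0.6548  x^+=0.8154  v^+=-0.0193  a^+=0.9693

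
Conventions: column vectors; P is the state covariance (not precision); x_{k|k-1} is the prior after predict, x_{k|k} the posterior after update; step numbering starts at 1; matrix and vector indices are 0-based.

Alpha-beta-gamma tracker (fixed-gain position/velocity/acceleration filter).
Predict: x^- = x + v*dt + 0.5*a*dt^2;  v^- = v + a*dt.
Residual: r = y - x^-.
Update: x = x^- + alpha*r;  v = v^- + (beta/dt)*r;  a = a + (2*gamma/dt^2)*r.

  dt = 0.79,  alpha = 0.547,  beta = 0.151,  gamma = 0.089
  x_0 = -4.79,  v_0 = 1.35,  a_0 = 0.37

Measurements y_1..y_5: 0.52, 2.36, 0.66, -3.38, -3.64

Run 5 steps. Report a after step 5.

a_post = -4.1228

step 1: x_pred=-3.6080  r=4.1280  x^+=-1.3500  v^+=2.4313  a^+=1.5474
step 2: x_pred=1.0536  r=1.3064  x^+=1.7682  v^+=3.9035  a^+=1.9200
step 3: x_pred=5.4511  r=-4.7911  x^+=2.8303  v^+=4.5045  a^+=0.5535
step 4: x_pred=6.5616  r=-9.9416  x^+=1.1235  v^+=3.0415  a^+=-2.2819
step 5: x_pred=2.8142  r=-6.4542  x^+=-0.7162  v^+=0.0051  a^+=-4.1228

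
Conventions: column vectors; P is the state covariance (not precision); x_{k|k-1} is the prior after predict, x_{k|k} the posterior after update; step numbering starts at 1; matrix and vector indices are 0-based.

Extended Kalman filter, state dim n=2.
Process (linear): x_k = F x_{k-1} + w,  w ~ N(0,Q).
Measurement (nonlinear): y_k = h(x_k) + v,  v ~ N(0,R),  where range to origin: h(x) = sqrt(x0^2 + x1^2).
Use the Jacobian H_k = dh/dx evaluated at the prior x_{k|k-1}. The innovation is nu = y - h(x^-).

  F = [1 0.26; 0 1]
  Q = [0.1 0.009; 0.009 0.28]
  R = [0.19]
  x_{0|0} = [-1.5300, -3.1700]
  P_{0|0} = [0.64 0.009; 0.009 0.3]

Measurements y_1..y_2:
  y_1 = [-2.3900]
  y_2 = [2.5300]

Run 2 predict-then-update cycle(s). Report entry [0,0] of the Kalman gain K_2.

step 1: x^-=[-2.3542, -3.1700]  P^-=[0.7650 0.0960; 0.0960 0.5800]  H_jac=[-0.5962 -0.8028]  S=[0.9277]  K=[-0.5747; -0.5637]  nu=[-6.3386]  x^+=[1.2888, 0.4028]  P^+=[0.4585 -0.2045; -0.2045 0.2853]
step 2: x^-=[1.3935, 0.4028]  P^-=[0.4715 -0.1213; -0.1213 0.5653]  H_jac=[0.9607 0.2777]  S=[0.6040]  K=[0.6941; 0.0669]  nu=[1.0795]  x^+=[2.1428, 0.4749]  P^+=[0.1805 -0.1494; -0.1494 0.5626]

K[0,0] = 0.6941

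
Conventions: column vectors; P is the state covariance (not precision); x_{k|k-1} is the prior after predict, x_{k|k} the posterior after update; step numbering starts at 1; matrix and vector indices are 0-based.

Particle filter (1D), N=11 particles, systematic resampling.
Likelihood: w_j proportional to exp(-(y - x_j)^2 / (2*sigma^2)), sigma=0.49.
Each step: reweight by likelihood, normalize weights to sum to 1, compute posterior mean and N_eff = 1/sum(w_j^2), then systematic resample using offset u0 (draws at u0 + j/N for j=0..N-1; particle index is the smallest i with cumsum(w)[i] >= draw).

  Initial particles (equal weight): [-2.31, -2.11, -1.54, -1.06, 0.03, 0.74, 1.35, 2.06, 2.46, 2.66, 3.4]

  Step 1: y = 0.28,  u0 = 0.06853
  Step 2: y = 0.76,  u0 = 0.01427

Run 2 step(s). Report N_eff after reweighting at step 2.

step 1: w=[0.0000, 0.0000, 0.0006, 0.0145, 0.5354, 0.3925, 0.0562, 0.0008, 0.0000, 0.0000, 0.0000]  mean=0.3678  Neff=2.2522  idx=[4, 4, 4, 4, 4, 4, 5, 5, 5, 5, 6]
step 2: w=[0.0510, 0.0510, 0.0510, 0.0510, 0.0510, 0.0510, 0.1547, 0.1547, 0.1547, 0.1547, 0.0750]  mean=0.5683  Neff=8.5487  idx=[0, 2, 3, 5, 6, 7, 7, 8, 8, 9, 9]

N_eff = 8.5487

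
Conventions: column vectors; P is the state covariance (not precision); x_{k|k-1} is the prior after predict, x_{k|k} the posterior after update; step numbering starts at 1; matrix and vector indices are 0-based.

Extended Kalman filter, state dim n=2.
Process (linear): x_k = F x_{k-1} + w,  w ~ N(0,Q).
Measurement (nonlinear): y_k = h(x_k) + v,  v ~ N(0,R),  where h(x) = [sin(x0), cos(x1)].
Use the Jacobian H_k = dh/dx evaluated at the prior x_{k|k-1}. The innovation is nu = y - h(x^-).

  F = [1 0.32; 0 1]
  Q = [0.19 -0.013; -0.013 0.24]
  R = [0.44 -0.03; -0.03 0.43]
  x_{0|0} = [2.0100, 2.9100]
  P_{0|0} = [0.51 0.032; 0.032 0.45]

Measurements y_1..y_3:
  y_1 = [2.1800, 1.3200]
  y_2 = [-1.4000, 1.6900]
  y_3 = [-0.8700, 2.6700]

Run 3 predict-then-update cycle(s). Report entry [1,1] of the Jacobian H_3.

H_jac[1,1] = -0.7094

step 1: x^-=[2.9412, 2.9100]  P^-=[0.7666 0.1630; 0.1630 0.6900]  H_jac=[-0.9800 0.0000; 0.0000 -0.2295]  S=[1.1762 0.0067; 0.0067 0.4664]  K=[-0.6383 -0.0711; -0.1339 -0.3377]  nu=[1.9809, 2.2933]  x^+=[1.5137, 1.8703]  P^+=[0.2844 0.0498; 0.0498 0.6151]
step 2: x^-=[2.1122, 1.8703]  P^-=[0.5693 0.2336; 0.2336 0.8551]  H_jac=[-0.5154 0.0000; 0.0000 -0.9555]  S=[0.5912 0.0850; 0.0850 1.2107]  K=[-0.4745 -0.1510; -0.1077 -0.6673]  nu=[-2.2570, 1.9851]  x^+=[2.8834, 0.7887]  P^+=[0.3963 0.0531; 0.0531 0.2969]
step 3: x^-=[3.1357, 0.7887]  P^-=[0.6507 0.1351; 0.1351 0.5369]  H_jac=[-1.0000 0.0000; 0.0000 -0.7094]  S=[1.0907 0.0658; 0.0658 0.7002]  K=[-0.5917 -0.0812; -0.0915 -0.5354]  nu=[-0.8759, 1.9652]  x^+=[3.4943, -0.1833]  P^+=[0.2579 0.0242; 0.0242 0.3206]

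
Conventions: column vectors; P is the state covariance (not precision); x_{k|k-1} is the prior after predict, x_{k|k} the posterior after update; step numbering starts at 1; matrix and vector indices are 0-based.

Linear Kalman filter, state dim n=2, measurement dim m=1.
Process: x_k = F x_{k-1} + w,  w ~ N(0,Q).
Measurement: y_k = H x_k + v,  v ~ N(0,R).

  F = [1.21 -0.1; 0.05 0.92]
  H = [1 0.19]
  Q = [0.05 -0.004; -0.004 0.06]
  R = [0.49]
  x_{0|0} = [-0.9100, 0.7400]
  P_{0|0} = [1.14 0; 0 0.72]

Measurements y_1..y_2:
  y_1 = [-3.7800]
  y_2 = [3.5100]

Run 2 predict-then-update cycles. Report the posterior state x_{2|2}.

step 1: x^-=[-1.1751, 0.6353]  P^-=[1.7263 -0.0013; -0.0013 0.6723]  S=[2.2401]  K=[0.7705; 0.0565]  nu=[-2.7256]  x^+=[-3.2753, 0.4814]  P^+=[0.3963 -0.0987; -0.0987 0.6651]
step 2: x^-=[-4.0112, 0.2792]  P^-=[0.6608 -0.1506; -0.1506 0.6149]  S=[1.1158]  K=[0.5666; -0.0303]  nu=[7.4682]  x^+=[0.2202, 0.0530]  P^+=[0.3026 -0.1315; -0.1315 0.6138]

x_post = [0.2202, 0.0530]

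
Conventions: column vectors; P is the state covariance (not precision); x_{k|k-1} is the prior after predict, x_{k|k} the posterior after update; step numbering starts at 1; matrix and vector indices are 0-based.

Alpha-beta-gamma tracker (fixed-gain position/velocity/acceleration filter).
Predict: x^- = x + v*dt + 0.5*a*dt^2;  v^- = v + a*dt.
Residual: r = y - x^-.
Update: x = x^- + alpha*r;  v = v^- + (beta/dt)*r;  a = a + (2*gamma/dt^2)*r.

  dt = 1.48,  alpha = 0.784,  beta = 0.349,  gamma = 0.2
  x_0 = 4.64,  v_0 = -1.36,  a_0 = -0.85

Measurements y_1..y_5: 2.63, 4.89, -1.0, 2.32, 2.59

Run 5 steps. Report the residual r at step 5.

resid = 0.5005

step 1: x_pred=1.6963  r=0.9337  x^+=2.4283  v^+=-2.3978  a^+=-0.6795
step 2: x_pred=-1.8646  r=6.7546  x^+=3.4310  v^+=-1.8106  a^+=0.5540
step 3: x_pred=1.3580  r=-2.3580  x^+=-0.4907  v^+=-1.5468  a^+=0.1234
step 4: x_pred=-2.6447  r=4.9647  x^+=1.2476  v^+=-0.1934  a^+=1.0300
step 5: x_pred=2.0895  r=0.5005  x^+=2.4819  v^+=1.4491  a^+=1.1214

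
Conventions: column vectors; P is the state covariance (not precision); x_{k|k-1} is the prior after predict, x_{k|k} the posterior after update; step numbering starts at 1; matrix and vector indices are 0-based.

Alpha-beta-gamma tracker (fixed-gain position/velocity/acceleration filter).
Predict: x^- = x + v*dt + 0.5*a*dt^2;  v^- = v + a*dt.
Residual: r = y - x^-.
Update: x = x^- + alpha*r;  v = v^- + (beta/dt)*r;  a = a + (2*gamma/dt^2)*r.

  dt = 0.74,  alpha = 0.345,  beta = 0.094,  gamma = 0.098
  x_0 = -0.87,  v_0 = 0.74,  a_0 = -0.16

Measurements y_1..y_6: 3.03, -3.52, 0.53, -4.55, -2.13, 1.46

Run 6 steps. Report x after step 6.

x_post = -2.9167

step 1: x_pred=-0.3662  r=3.3962  x^+=0.8055  v^+=1.0530  a^+=1.0556
step 2: x_pred=1.8737  r=-5.3937  x^+=0.0129  v^+=1.1490  a^+=-0.8750
step 3: x_pred=0.6236  r=-0.0936  x^+=0.5913  v^+=0.4896  a^+=-0.9085
step 4: x_pred=0.7049  r=-5.2549  x^+=-1.1080  v^+=-0.8501  a^+=-2.7893
step 5: x_pred=-2.5009  r=0.3709  x^+=-2.3729  v^+=-2.8671  a^+=-2.6566
step 6: x_pred=-5.2220  r=6.6820  x^+=-2.9167  v^+=-3.9842  a^+=-0.2649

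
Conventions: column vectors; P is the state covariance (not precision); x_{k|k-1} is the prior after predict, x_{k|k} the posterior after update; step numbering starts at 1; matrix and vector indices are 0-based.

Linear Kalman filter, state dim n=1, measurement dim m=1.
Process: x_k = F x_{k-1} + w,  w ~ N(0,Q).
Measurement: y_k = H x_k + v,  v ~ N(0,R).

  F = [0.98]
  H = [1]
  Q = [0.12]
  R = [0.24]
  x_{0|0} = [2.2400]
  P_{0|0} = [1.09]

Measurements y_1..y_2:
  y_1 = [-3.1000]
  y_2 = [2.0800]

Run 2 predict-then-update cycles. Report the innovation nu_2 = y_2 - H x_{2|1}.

step 1: x^-=[2.1952]  P^-=[1.1668]  S=[1.4068]  K=[0.8294]  nu=[-5.2952]  x^+=[-2.1967]  P^+=[0.1991]
step 2: x^-=[-2.1527]  P^-=[0.3112]  S=[0.5512]  K=[0.5646]  nu=[4.2327]  x^+=[0.2369]  P^+=[0.1355]

innov = [4.2327]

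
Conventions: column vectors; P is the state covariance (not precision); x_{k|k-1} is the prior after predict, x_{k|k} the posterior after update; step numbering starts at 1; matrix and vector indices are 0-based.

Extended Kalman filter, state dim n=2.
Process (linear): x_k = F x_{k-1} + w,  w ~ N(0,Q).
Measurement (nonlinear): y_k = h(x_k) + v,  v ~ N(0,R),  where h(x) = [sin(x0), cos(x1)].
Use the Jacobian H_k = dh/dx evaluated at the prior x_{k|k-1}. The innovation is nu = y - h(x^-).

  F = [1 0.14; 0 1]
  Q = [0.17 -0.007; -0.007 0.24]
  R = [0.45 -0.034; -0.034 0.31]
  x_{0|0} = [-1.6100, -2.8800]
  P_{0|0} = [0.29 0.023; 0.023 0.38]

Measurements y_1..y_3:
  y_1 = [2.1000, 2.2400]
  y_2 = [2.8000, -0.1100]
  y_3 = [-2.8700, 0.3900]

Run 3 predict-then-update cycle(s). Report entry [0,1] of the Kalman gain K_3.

step 1: x^-=[-2.0132, -2.8800]  P^-=[0.4739 0.0692; 0.0692 0.6200]  H_jac=[-0.4281 0.0000; 0.0000 0.2586]  S=[0.5369 -0.0417; -0.0417 0.3515]  K=[-0.3774 0.0062; -0.0200 0.4538]  nu=[3.0037, 3.2060]  x^+=[-3.1271, -1.4849]  P^+=[0.3972 0.0570; 0.0570 0.5466]
step 2: x^-=[-3.3349, -1.4849]  P^-=[0.5939 0.1266; 0.1266 0.7866]  H_jac=[-0.9814 0.0000; 0.0000 0.9963]  S=[1.0220 -0.1577; -0.1577 1.0909]  K=[-0.5651 0.0339; -0.0109 0.7169]  nu=[2.6079, -0.1957]  x^+=[-4.8152, -1.6536]  P^+=[0.2603 0.0298; 0.0298 0.2234]
step 3: x^-=[-5.0467, -1.6536]  P^-=[0.4430 0.0541; 0.0541 0.4634]  H_jac=[0.3281 0.0000; 0.0000 0.9966]  S=[0.4977 -0.0163; -0.0163 0.7703]  K=[0.2946 0.0762; 0.0554 0.6008]  nu=[-3.8146, 0.4727]  x^+=[-6.1343, -1.5808]  P^+=[0.3961 0.0137; 0.0137 0.1850]

K[0,1] = 0.0762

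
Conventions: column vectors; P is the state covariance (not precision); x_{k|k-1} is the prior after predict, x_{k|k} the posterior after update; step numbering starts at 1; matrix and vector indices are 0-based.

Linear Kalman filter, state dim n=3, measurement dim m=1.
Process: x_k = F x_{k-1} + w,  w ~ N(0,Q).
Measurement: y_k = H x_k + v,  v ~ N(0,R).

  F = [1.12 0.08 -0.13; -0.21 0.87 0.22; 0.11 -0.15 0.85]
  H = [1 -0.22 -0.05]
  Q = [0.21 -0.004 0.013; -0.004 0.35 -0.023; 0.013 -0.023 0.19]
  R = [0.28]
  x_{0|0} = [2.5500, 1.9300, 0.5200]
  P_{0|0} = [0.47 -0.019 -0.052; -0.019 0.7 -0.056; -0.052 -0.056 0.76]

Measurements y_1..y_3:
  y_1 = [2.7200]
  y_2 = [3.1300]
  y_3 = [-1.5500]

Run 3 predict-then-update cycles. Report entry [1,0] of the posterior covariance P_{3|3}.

P_post[1,0] = 0.2012

step 1: x^-=[2.9428, 1.2580, 0.4330]  P^-=[0.8298 -0.1146 -0.0721; -0.1146 0.9277 -0.0170; -0.0721 -0.0170 0.7657]  S=[1.2139]  K=[0.7073; -0.2619; -0.0879]  nu=[0.0756]  x^+=[2.9963, 1.2382, 0.4264]  P^+=[0.2225 0.1102 0.0033; 0.1102 0.8444 -0.0450; 0.0033 -0.0450 0.7564]
step 2: x^-=[3.3995, 0.5418, 0.5063]  P^-=[0.5270 0.0915 -0.0717; 0.0915 0.9778 -0.0152; -0.0717 -0.0152 0.7666]  S=[0.8228]  K=[0.6204; -0.1493; -0.1296]  nu=[-0.1250]  x^+=[3.3219, 0.5605, 0.5225]  P^+=[0.2103 0.1677 -0.0055; 0.1677 0.9594 -0.0311; -0.0055 -0.0311 0.7528]
step 3: x^-=[3.6975, -0.0951, 0.7254]  P^-=[0.5250 0.1539 -0.0904; 0.1539 1.0492 -0.0121; -0.0904 -0.0121 0.7594]  S=[0.7988]  K=[0.6206; -0.0956; -0.1573]  nu=[-5.2321]  x^+=[0.4507, 0.4052, 1.5486]  P^+=[0.2174 0.2012 -0.0124; 0.2012 1.0419 -0.0241; -0.0124 -0.0241 0.7396]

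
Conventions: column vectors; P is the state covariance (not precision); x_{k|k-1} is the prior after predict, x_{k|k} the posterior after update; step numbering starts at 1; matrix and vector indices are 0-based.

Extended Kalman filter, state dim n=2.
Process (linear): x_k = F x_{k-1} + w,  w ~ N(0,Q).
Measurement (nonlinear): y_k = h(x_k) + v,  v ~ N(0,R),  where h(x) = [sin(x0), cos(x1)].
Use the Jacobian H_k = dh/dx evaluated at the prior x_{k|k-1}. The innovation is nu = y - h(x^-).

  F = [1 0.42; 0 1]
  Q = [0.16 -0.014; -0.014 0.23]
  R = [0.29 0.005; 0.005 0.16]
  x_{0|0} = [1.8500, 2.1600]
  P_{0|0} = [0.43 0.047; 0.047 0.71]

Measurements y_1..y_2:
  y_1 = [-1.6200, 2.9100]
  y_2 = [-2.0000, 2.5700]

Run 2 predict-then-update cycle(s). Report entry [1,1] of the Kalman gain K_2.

K[1,1] = 0.7628

step 1: x^-=[2.7572, 2.1600]  P^-=[0.7547 0.3312; 0.3312 0.9400]  H_jac=[-0.9270 0.0000; 0.0000 -0.8314]  S=[0.9386 0.2603; 0.2603 0.8097]  K=[-0.7148 -0.1103; -0.0653 -0.9441]  nu=[-1.9950, 3.4657]  x^+=[3.8010, -0.9818]  P^+=[0.2242 0.0255; 0.0255 0.1821]
step 2: x^-=[3.3887, -0.9818]  P^-=[0.4378 0.0880; 0.0880 0.4121]  H_jac=[-0.9696 0.0000; 0.0000 0.8315]  S=[0.7016 -0.0660; -0.0660 0.4449]  K=[-0.5979 0.0758; -0.0499 0.7628]  nu=[-1.7554, 2.0145]  x^+=[4.5910, 0.6424]  P^+=[0.1784 0.0110; 0.0110 0.1465]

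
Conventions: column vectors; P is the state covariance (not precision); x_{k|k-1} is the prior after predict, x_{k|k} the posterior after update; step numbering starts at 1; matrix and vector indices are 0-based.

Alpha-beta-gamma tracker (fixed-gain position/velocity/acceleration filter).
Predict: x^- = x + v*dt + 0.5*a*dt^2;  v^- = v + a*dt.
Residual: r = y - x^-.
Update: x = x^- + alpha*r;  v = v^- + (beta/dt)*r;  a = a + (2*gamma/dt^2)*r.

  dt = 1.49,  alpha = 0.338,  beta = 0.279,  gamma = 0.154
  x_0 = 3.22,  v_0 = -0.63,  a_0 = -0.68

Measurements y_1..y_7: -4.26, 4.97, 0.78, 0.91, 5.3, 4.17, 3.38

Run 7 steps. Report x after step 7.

step 1: x_pred=1.5265  r=-5.7865  x^+=-0.4294  v^+=-2.7267  a^+=-1.4828
step 2: x_pred=-6.1381  r=11.1081  x^+=-2.3836  v^+=-2.8561  a^+=0.0583
step 3: x_pred=-6.5744  r=7.3544  x^+=-4.0886  v^+=-1.3921  a^+=1.0786
step 4: x_pred=-4.9656  r=5.8756  x^+=-2.9796  v^+=1.3152  a^+=1.8937
step 5: x_pred=1.0821  r=4.2179  x^+=2.5077  v^+=4.9266  a^+=2.4789
step 6: x_pred=12.6000  r=-8.4300  x^+=9.7507  v^+=7.0416  a^+=1.3094
step 7: x_pred=21.6961  r=-18.3161  x^+=15.5053  v^+=5.5629  a^+=-1.2317

x_post = 15.5053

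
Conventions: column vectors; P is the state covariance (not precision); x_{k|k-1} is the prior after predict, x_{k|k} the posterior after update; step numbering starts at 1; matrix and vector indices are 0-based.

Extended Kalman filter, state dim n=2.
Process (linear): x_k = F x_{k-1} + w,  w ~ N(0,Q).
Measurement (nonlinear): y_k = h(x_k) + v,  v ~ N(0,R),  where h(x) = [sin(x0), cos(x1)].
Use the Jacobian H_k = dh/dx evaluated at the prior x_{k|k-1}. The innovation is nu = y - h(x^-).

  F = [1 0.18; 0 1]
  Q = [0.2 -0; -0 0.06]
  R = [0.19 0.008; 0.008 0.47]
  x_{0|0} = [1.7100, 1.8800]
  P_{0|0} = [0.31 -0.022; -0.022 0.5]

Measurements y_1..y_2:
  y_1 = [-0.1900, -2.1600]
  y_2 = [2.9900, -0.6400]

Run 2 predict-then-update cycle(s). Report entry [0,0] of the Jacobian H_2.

H_jac[0,0] = -0.9384

step 1: x^-=[2.0484, 1.8800]  P^-=[0.5183 0.0680; 0.0680 0.5600]  H_jac=[-0.4597 0.0000; 0.0000 -0.9526]  S=[0.2995 0.0378; 0.0378 0.9781]  K=[-0.7909 -0.0357; -0.0358 -0.5440]  nu=[-1.0781, -1.8557]  x^+=[2.9673, 2.9280]  P^+=[0.3276 0.0242; 0.0242 0.2687]
step 2: x^-=[3.4943, 2.9280]  P^-=[0.5450 0.0726; 0.0726 0.3287]  H_jac=[-0.9384 0.0000; 0.0000 -0.2120]  S=[0.6699 0.0224; 0.0224 0.4848]  K=[-0.7635 0.0036; -0.0970 -0.1392]  nu=[3.3355, 0.3373]  x^+=[0.9489, 2.5573]  P^+=[0.1546 0.0208; 0.0208 0.3124]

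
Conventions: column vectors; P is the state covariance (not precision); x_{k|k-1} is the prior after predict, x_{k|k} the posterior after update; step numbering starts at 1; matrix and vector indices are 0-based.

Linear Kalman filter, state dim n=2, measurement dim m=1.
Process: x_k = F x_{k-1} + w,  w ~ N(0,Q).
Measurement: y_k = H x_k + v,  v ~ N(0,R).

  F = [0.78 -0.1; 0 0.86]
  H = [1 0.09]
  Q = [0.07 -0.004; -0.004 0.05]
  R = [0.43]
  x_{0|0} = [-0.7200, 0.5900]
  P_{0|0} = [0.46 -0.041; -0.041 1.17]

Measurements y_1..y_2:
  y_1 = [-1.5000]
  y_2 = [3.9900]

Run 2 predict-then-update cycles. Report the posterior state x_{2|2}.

step 1: x^-=[-0.6206, 0.5074]  P^-=[0.3680 -0.1321; -0.1321 0.9153]  S=[0.7816]  K=[0.4556; -0.0636]  nu=[-0.9251]  x^+=[-1.0420, 0.5663]  P^+=[0.2057 -0.1095; -0.1095 0.9122]
step 2: x^-=[-0.8694, 0.4870]  P^-=[0.2214 -0.1559; -0.1559 0.7246]  S=[0.6292]  K=[0.3295; -0.1441]  nu=[4.8156]  x^+=[0.7175, -0.2069]  P^+=[0.1530 -0.1260; -0.1260 0.7116]

x_post = [0.7175, -0.2069]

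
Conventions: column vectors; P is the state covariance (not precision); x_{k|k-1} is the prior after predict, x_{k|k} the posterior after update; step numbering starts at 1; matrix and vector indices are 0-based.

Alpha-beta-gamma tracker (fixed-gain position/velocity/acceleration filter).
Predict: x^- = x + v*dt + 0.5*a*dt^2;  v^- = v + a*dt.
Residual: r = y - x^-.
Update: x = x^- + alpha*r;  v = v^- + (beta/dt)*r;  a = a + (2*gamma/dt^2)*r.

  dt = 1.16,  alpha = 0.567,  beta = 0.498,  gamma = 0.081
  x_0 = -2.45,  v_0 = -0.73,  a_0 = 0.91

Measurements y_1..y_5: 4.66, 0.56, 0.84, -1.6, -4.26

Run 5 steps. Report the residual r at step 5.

step 1: x_pred=-2.6846  r=7.3446  x^+=1.4798  v^+=3.4787  a^+=1.7942
step 2: x_pred=6.7222  r=-6.1622  x^+=3.2283  v^+=2.9145  a^+=1.0523
step 3: x_pred=7.3171  r=-6.4771  x^+=3.6446  v^+=1.3545  a^+=0.2726
step 4: x_pred=5.3992  r=-6.9992  x^+=1.4306  v^+=-1.3341  a^+=-0.5701
step 5: x_pred=-0.5005  r=-3.7595  x^+=-2.6321  v^+=-3.6094  a^+=-1.0227

resid = -3.7595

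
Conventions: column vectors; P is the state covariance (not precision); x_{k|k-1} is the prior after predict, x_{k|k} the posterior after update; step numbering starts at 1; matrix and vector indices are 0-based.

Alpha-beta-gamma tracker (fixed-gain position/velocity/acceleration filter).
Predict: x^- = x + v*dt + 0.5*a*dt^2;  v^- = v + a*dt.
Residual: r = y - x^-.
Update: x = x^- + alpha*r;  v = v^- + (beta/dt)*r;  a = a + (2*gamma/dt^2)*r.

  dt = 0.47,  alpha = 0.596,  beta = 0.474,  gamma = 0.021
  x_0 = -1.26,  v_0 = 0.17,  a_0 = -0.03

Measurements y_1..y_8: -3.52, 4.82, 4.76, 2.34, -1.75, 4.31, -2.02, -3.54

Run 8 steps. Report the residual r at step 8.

step 1: x_pred=-1.1834  r=-2.3366  x^+=-2.5760  v^+=-2.2006  a^+=-0.4743
step 2: x_pred=-3.6627  r=8.4827  x^+=1.3930  v^+=6.1314  a^+=1.1386
step 3: x_pred=4.4005  r=0.3595  x^+=4.6148  v^+=7.0291  a^+=1.2069
step 4: x_pred=8.0517  r=-5.7117  x^+=4.6475  v^+=1.8360  a^+=0.1209
step 5: x_pred=5.5238  r=-7.2738  x^+=1.1886  v^+=-5.4429  a^+=-1.2620
step 6: x_pred=-1.5089  r=5.8189  x^+=1.9591  v^+=-0.1676  a^+=-0.1557
step 7: x_pred=1.8632  r=-3.8832  x^+=-0.4512  v^+=-4.1570  a^+=-0.8940
step 8: x_pred=-2.5037  r=-1.0363  x^+=-3.1213  v^+=-5.6223  a^+=-1.0910

resid = -1.0363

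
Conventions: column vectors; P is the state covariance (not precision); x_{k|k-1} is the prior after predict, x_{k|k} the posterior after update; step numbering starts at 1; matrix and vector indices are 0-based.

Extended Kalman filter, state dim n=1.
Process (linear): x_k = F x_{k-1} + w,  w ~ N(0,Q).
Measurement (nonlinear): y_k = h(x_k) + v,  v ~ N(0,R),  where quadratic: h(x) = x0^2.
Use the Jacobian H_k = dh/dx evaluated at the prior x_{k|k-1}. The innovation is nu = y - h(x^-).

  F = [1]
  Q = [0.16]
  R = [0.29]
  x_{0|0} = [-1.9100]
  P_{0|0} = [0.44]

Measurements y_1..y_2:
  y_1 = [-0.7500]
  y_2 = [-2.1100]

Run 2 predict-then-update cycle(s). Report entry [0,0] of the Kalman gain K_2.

K[0,0] = -0.3834

step 1: x^-=[-1.9100]  P^-=[0.6000]  H_jac=[-3.8200]  S=[9.0454]  K=[-0.2534]  nu=[-4.3981]  x^+=[-0.7956]  P^+=[0.0192]
step 2: x^-=[-0.7956]  P^-=[0.1792]  H_jac=[-1.5912]  S=[0.7438]  K=[-0.3834]  nu=[-2.7429]  x^+=[0.2562]  P^+=[0.0699]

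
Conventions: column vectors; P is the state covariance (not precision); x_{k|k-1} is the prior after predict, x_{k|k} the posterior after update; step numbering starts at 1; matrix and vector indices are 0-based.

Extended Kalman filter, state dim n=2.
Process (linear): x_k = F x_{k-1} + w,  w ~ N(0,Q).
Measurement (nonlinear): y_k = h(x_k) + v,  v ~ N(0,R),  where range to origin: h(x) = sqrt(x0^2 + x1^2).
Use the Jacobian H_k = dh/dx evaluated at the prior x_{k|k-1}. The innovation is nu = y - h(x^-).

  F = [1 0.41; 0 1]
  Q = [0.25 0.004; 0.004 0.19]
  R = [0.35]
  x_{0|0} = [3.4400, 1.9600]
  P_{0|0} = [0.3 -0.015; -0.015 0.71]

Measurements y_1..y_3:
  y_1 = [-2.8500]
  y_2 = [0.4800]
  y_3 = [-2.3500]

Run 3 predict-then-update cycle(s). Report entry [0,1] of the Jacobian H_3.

step 1: x^-=[4.2436, 1.9600]  P^-=[0.6571 0.2801; 0.2801 0.9000]  H_jac=[0.9078 0.4193]  S=[1.2630]  K=[0.5653; 0.5001]  nu=[-7.5244]  x^+=[-0.0097, -1.8031]  P^+=[0.2535 -0.0770; -0.0770 0.5841]
step 2: x^-=[-0.7490, -1.8031]  P^-=[0.5386 0.1665; 0.1665 0.7741]  H_jac=[-0.3836 -0.9235]  S=[1.2074]  K=[-0.2985; -0.6450]  nu=[-1.4725]  x^+=[-0.3095, -0.8534]  P^+=[0.4310 -0.0659; -0.0659 0.2718]
step 3: x^-=[-0.6594, -0.8534]  P^-=[0.6726 0.0495; 0.0495 0.4618]  H_jac=[-0.6114 -0.7913]  S=[0.9386]  K=[-0.4799; -0.4216]  nu=[-3.4285]  x^+=[0.9861, 0.5921]  P^+=[0.4564 -0.1404; -0.1404 0.2950]

H_jac[0,1] = -0.7913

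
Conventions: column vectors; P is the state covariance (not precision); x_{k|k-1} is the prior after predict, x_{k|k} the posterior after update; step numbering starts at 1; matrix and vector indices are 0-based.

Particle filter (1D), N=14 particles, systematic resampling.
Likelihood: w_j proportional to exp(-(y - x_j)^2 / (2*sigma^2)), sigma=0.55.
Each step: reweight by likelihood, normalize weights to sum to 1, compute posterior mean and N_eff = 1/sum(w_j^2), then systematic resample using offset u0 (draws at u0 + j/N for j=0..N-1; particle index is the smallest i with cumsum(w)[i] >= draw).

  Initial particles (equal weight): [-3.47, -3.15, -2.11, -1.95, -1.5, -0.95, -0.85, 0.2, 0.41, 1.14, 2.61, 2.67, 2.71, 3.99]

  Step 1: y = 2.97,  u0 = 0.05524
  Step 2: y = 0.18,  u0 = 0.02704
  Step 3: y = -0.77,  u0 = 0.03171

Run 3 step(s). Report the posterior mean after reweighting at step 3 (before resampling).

post_mean = 2.6319

step 1: w=[0.0000, 0.0000, 0.0000, 0.0000, 0.0000, 0.0000, 0.0000, 0.0000, 0.0000, 0.0014, 0.2939, 0.3138, 0.3256, 0.0652]  mean=2.7493  Neff=3.3882  idx=[10, 10, 10, 10, 11, 11, 11, 11, 12, 12, 12, 12, 12, 13]
step 2: w=[0.1155, 0.1155, 0.1155, 0.1155, 0.0709, 0.0709, 0.0709, 0.0709, 0.0509, 0.0509, 0.0509, 0.0509, 0.0509, 0.0000]  mean=2.6525  Neff=11.5724  idx=[0, 0, 1, 2, 2, 3, 3, 4, 5, 6, 7, 9, 10, 12]
step 3: w=[0.1000, 0.1000, 0.1000, 0.1000, 0.1000, 0.1000, 0.1000, 0.0509, 0.0509, 0.0509, 0.0509, 0.0322, 0.0322, 0.0322]  mean=2.6319  Neff=11.9816  idx=[0, 1, 1, 2, 3, 3, 4, 5, 6, 6, 7, 9, 10, 12]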